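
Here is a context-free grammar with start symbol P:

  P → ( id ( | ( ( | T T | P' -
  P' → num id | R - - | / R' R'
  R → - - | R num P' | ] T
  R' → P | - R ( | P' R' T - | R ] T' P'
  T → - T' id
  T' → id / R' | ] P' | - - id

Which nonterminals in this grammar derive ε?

No nonterminal has an empty production or an RHS whose symbols are all nullable.

{ } (none)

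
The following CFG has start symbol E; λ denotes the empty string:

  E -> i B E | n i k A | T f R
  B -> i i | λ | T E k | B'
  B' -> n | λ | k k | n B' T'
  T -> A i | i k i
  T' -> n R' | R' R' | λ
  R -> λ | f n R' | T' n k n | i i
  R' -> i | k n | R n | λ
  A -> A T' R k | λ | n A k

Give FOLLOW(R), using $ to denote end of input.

In E -> T f R: R is at the end, add FOLLOW(E) = { $, k }.
In R' -> R n: add FIRST(n) = { n }.
In A -> A T' R k: add FIRST(k) = { k }.
Union: FOLLOW(R) = { $, k, n }.

{ $, k, n }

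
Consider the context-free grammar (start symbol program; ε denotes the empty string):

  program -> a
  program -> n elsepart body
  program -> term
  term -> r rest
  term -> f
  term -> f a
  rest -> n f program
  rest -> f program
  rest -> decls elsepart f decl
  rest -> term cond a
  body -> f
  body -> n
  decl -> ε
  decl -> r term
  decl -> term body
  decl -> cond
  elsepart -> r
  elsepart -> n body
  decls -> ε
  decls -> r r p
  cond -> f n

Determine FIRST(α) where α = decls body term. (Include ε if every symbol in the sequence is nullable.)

{ f, n, r }

Add FIRST(decls)\{ε} = { r }; decls is nullable, continue.
Add FIRST(body) = { f, n }; body is not nullable, stop.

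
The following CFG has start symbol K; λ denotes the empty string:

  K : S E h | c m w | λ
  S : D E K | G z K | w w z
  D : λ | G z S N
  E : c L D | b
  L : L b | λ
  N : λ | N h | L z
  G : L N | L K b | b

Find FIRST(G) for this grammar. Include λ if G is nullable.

{ b, c, h, w, z, λ }

From G : L N: L, N nullable, take FIRST(L) ∪ FIRST(N) = { b, h, z }; also λ since the whole RHS is nullable.
From G : L K b: L, K nullable, take FIRST(L) ∪ FIRST(K) ∪ {b} = { b, c, h, w, z }.
G : b contributes {b}.
Union: FIRST(G) = { b, c, h, w, z, λ }.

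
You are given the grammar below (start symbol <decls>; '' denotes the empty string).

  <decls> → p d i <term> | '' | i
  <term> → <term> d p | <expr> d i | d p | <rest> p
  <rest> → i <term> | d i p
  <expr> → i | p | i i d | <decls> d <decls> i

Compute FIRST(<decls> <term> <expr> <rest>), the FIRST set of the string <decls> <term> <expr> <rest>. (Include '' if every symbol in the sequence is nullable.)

Add FIRST(<decls>)\{''} = { i, p }; <decls> is nullable, continue.
Add FIRST(<term>) = { d, i, p }; <term> is not nullable, stop.

{ d, i, p }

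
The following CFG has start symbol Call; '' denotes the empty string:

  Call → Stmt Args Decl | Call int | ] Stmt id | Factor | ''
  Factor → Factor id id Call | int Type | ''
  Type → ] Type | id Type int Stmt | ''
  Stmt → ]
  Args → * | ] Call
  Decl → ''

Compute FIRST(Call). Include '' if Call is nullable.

{ ], id, int, '' }

From Call → Stmt Args Decl: add FIRST(Stmt) = { ] }.
From Call → Call int: Call nullable, take FIRST(Call) ∪ {int} = { ], id, int }.
Call → ] Stmt id contributes {]}.
From Call → Factor: add FIRST(Factor) = { id, int, '' } (including '' since Factor is nullable).
Call → '' contributes ''.
Union: FIRST(Call) = { ], id, int, '' }.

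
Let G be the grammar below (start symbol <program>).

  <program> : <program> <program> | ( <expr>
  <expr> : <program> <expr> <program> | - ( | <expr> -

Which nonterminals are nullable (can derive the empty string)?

{ } (none)

No nonterminal has an empty production or an RHS whose symbols are all nullable.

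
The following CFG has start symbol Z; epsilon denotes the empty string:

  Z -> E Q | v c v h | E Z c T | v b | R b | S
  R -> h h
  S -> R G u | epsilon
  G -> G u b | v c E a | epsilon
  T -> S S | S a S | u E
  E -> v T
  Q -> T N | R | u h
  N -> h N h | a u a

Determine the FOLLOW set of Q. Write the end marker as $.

{ $, c }

In Z -> E Q: Q is at the end, add FOLLOW(Z) = { $, c }.
Union: FOLLOW(Q) = { $, c }.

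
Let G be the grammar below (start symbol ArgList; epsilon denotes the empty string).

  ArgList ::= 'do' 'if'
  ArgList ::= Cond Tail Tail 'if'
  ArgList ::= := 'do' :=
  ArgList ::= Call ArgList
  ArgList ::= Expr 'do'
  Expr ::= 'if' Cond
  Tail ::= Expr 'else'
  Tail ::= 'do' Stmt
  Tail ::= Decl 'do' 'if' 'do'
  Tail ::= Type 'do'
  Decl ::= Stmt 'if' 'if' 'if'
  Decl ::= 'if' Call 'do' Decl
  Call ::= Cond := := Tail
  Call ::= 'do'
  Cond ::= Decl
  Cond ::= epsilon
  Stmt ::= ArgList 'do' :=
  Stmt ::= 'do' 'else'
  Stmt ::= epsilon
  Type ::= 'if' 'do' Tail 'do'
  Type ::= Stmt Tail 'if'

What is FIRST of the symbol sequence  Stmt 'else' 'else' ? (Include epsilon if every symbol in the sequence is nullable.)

Add FIRST(Stmt)\{epsilon} = { 'do', 'if', := }; Stmt is nullable, continue.
'else' is a terminal; add {'else'} and stop.

{ 'do', 'else', 'if', := }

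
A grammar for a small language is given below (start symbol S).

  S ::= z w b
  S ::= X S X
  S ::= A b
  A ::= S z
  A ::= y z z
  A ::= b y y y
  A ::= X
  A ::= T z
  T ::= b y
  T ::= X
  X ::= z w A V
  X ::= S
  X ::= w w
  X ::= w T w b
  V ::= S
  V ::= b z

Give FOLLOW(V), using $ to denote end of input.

{ $, b, w, y, z }

In X ::= z w A V: V is at the end, add FOLLOW(X) = { $, b, w, y, z }.
Union: FOLLOW(V) = { $, b, w, y, z }.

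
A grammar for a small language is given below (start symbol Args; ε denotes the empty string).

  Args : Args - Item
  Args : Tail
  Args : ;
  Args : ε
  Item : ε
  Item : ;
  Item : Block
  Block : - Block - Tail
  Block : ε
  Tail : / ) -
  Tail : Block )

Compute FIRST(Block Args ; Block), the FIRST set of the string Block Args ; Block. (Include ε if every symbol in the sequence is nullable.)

{ ), -, /, ; }

Add FIRST(Block)\{ε} = { - }; Block is nullable, continue.
Add FIRST(Args)\{ε} = { ), -, /, ; }; Args is nullable, continue.
; is a terminal; add {;} and stop.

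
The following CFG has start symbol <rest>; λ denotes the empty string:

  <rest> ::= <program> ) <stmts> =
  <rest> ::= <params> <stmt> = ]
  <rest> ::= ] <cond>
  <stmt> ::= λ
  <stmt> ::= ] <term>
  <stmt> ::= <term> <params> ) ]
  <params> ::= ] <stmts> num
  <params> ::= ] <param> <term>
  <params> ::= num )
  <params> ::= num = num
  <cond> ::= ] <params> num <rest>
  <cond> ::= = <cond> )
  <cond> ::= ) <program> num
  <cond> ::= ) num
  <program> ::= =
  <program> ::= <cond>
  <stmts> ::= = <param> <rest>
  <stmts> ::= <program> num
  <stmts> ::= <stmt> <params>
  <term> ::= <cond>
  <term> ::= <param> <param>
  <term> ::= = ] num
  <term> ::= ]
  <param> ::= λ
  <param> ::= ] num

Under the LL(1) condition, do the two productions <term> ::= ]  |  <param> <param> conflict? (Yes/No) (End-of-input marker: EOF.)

Yes

FIRST(]) = { ] } and FIRST(<param> <param>) = { ], λ }.
Both contain ], so the two alternatives are not disjoint — LL(1) conflict.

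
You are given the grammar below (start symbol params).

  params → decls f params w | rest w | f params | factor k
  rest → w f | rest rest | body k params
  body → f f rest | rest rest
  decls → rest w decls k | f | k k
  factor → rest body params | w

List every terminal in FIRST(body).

{ f, w }

body → f f rest contributes {f}.
From body → rest rest: add FIRST(rest) = { f, w }.
Union: FIRST(body) = { f, w }.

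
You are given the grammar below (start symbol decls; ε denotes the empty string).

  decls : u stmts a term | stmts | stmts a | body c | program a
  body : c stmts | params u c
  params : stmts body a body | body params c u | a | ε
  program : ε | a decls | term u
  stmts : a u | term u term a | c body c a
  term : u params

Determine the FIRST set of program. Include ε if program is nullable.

program : ε contributes ε.
program : a decls contributes {a}.
From program : term u: add FIRST(term) = { u }.
Union: FIRST(program) = { a, u, ε }.

{ a, u, ε }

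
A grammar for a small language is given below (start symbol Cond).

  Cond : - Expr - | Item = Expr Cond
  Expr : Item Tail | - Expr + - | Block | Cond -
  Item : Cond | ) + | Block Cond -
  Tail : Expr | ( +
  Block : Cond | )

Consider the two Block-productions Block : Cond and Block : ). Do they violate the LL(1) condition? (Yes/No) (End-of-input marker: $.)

Yes

FIRST(Cond) = { ), - } and FIRST()) = { ) }.
Both contain ), so the two alternatives are not disjoint — LL(1) conflict.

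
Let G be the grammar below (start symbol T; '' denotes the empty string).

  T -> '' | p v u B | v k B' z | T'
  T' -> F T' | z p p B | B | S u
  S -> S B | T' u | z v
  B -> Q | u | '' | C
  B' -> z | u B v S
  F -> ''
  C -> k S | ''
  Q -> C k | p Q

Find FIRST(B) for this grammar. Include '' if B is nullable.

{ k, p, u, '' }

From B -> Q: add FIRST(Q) = { k, p }.
B -> u contributes {u}.
B -> '' contributes ''.
From B -> C: add FIRST(C) = { k, '' } (including '' since C is nullable).
Union: FIRST(B) = { k, p, u, '' }.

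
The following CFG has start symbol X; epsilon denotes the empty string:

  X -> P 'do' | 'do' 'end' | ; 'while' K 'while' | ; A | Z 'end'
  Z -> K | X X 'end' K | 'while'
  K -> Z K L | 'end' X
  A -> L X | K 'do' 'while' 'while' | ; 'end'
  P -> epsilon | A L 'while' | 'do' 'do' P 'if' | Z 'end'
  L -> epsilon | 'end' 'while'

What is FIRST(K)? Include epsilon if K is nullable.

{ 'do', 'end', 'while', ; }

From K -> Z K L: add FIRST(Z) = { 'do', 'end', 'while', ; }.
K -> 'end' X contributes {'end'}.
Union: FIRST(K) = { 'do', 'end', 'while', ; }.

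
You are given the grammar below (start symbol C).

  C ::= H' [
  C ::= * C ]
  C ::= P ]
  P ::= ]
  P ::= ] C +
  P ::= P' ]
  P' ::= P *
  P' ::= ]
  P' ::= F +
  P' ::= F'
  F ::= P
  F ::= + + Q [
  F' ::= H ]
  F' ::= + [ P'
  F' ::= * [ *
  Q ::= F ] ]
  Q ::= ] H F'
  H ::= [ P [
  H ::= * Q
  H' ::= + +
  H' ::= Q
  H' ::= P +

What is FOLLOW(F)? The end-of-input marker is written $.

{ +, ] }

In P' ::= F +: add FIRST(+) = { + }.
In Q ::= F ] ]: add FIRST(] ]) = { ] }.
Union: FOLLOW(F) = { +, ] }.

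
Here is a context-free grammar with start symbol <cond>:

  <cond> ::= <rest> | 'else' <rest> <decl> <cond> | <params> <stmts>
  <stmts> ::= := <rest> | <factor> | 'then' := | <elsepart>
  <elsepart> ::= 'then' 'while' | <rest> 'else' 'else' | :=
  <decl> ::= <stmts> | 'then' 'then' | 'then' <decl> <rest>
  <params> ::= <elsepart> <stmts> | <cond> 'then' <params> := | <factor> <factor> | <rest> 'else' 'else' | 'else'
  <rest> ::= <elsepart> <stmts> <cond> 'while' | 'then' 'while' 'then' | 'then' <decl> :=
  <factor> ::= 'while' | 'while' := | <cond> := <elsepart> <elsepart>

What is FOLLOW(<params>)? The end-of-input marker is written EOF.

{ 'else', 'then', 'while', := }

In <cond> ::= <params> <stmts>: add FIRST(<stmts>) = { 'else', 'then', 'while', := }.
In <params> ::= <cond> 'then' <params> :=: add FIRST(:=) = { := }.
Union: FOLLOW(<params>) = { 'else', 'then', 'while', := }.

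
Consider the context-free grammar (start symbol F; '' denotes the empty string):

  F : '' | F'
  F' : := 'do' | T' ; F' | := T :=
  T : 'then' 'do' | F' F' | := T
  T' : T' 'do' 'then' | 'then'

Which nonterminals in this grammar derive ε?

Directly nullable (have an ''-production): F.
No other nonterminal has a production whose RHS symbols are all nullable.

{ F }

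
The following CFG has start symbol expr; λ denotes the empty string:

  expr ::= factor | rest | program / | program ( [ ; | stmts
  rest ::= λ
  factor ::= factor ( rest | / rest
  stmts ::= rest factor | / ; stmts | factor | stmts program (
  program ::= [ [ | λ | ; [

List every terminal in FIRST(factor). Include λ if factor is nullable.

From factor ::= factor ( rest: add FIRST(factor) = { / }.
factor ::= / rest contributes {/}.
Union: FIRST(factor) = { / }.

{ / }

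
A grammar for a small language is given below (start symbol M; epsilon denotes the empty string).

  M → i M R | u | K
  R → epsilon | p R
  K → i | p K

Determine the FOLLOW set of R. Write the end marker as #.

In M → i M R: R is at the end, add FOLLOW(M) = { #, p }.
In R → p R: R is at the end, add FOLLOW(R) = { #, p }.
Union: FOLLOW(R) = { #, p }.

{ #, p }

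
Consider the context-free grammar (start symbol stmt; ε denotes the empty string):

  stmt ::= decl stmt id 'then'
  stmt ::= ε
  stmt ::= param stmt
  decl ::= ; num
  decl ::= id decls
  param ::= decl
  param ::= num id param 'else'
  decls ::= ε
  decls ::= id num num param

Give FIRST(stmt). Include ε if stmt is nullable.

From stmt ::= decl stmt id 'then': add FIRST(decl) = { ;, id }.
stmt ::= ε contributes ε.
From stmt ::= param stmt: add FIRST(param) = { ;, id, num }.
Union: FIRST(stmt) = { ;, id, num, ε }.

{ ;, id, num, ε }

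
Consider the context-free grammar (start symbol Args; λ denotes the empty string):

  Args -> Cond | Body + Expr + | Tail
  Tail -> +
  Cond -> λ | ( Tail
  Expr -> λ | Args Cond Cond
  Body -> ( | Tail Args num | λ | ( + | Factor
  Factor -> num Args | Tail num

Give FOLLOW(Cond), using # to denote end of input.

In Args -> Cond: Cond is at the end, add FOLLOW(Args) = { #, (, +, num }.
In Expr -> Args Cond Cond: add FIRST(Cond)\{λ} = { ( }.
  Since Cond is nullable, also add FOLLOW(Expr) = { + }.
In Expr -> Args Cond Cond: Cond is at the end, add FOLLOW(Expr) = { + }.
Union: FOLLOW(Cond) = { #, (, +, num }.

{ #, (, +, num }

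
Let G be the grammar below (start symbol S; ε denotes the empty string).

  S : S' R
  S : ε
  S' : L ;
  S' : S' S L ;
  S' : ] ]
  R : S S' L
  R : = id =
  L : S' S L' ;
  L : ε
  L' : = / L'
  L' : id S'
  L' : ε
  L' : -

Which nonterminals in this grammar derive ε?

Directly nullable (have an ε-production): S, L, L'.
No other nonterminal has a production whose RHS symbols are all nullable.

{ L, L', S }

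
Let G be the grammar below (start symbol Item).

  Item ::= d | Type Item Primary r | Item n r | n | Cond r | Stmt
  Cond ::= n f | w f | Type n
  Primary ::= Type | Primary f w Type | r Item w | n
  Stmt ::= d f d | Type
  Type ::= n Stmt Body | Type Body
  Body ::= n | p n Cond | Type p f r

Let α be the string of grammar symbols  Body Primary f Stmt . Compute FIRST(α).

Add FIRST(Body) = { n, p }; Body is not nullable, stop.

{ n, p }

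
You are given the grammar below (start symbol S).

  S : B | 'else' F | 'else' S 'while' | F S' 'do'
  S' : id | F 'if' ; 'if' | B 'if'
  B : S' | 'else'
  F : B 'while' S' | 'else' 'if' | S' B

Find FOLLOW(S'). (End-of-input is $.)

{ $, 'do', 'else', 'if', 'while', id }

In S : F S' 'do': add FIRST('do') = { 'do' }.
In B : S': S' is at the end, add FOLLOW(B) = { $, 'else', 'if', 'while', id }.
In F : B 'while' S': S' is at the end, add FOLLOW(F) = { $, 'else', 'if', 'while', id }.
In F : S' B: add FIRST(B) = { 'else', id }.
Union: FOLLOW(S') = { $, 'do', 'else', 'if', 'while', id }.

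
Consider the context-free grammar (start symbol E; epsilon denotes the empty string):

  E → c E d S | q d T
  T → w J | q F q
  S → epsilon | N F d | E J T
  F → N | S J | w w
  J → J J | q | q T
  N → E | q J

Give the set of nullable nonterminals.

{ S }

Directly nullable (have an epsilon-production): S.
No other nonterminal has a production whose RHS symbols are all nullable.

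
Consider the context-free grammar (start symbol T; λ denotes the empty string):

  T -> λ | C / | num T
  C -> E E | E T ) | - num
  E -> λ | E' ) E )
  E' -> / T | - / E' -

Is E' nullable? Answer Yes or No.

Nullable nonterminals: C, E, T.
No production of E' has an RHS whose symbols are all nullable, so E' is not nullable.

No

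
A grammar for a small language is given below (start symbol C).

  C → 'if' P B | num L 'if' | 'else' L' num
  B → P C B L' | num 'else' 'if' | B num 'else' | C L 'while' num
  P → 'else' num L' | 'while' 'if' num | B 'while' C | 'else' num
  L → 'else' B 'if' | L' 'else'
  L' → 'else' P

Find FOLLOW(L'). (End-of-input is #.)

{ #, 'else', 'if', 'while', num }

In C → 'else' L' num: add FIRST(num) = { num }.
In B → P C B L': L' is at the end, add FOLLOW(B) = { #, 'else', 'if', 'while', num }.
In P → 'else' num L': L' is at the end, add FOLLOW(P) = { #, 'else', 'if', 'while', num }.
In L → L' 'else': add FIRST('else') = { 'else' }.
Union: FOLLOW(L') = { #, 'else', 'if', 'while', num }.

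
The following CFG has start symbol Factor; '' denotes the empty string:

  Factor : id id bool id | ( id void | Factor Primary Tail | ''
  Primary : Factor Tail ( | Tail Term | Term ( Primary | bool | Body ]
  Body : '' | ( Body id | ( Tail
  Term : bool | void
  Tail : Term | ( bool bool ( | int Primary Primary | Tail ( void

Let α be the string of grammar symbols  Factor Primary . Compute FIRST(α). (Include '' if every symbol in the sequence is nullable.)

Add FIRST(Factor)\{''} = { (, ], bool, id, int, void }; Factor is nullable, continue.
Add FIRST(Primary) = { (, ], bool, id, int, void }; Primary is not nullable, stop.

{ (, ], bool, id, int, void }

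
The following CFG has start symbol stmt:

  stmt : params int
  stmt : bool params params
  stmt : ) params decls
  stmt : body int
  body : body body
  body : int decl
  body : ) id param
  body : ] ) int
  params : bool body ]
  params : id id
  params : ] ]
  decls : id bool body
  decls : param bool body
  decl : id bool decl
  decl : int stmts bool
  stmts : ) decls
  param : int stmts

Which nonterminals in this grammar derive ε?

{ } (none)

No nonterminal has an empty production or an RHS whose symbols are all nullable.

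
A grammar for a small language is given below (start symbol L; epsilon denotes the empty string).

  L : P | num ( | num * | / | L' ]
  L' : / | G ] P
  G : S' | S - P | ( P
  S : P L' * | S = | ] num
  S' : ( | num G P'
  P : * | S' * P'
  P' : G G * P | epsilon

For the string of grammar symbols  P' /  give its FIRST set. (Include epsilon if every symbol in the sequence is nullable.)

{ (, *, /, ], num }

Add FIRST(P')\{epsilon} = { (, *, ], num }; P' is nullable, continue.
/ is a terminal; add {/} and stop.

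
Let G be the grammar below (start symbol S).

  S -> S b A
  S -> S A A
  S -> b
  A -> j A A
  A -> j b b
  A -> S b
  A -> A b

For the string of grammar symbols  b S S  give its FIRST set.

{ b }

b is a terminal; add {b} and stop.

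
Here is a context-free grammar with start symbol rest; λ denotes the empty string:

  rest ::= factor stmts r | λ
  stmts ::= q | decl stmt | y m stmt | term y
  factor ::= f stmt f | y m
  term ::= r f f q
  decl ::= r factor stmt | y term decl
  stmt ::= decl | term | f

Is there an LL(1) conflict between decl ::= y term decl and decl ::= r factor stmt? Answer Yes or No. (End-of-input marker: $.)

FIRST(y term decl) = { y } and FIRST(r factor stmt) = { r }.
The FIRST sets are disjoint and neither alternative is nullable — no conflict.

No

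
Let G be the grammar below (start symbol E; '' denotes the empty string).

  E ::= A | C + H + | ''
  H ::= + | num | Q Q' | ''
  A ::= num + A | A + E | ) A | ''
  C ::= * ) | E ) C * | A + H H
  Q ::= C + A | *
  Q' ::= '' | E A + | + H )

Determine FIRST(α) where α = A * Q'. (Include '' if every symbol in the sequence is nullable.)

Add FIRST(A)\{''} = { ), +, num }; A is nullable, continue.
* is a terminal; add {*} and stop.

{ ), *, +, num }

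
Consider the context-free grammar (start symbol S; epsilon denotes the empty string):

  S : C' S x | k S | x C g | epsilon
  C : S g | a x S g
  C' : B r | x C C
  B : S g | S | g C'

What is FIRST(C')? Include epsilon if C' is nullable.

From C' : B r: B nullable, take FIRST(B) ∪ {r} = { g, k, r, x }.
C' : x C C contributes {x}.
Union: FIRST(C') = { g, k, r, x }.

{ g, k, r, x }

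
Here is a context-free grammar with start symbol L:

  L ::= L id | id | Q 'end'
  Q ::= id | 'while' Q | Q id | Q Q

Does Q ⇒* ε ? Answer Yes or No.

No

No nonterminal in this grammar is nullable.
No production of Q has an RHS whose symbols are all nullable, so Q is not nullable.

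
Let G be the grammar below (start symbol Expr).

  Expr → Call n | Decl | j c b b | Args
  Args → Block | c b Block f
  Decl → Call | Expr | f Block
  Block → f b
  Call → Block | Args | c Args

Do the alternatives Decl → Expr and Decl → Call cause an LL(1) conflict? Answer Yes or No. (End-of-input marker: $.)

FIRST(Expr) = { c, f, j } and FIRST(Call) = { c, f }.
Both contain c, so the two alternatives are not disjoint — LL(1) conflict.

Yes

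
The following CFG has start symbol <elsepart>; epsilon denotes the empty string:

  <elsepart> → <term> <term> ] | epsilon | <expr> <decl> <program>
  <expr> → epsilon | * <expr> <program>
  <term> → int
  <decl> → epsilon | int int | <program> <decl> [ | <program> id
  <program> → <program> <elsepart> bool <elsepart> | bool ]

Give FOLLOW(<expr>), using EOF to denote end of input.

In <elsepart> → <expr> <decl> <program>: add FIRST(<decl> <program>) = { bool, int }.
In <expr> → * <expr> <program>: add FIRST(<program>) = { bool }.
Union: FOLLOW(<expr>) = { bool, int }.

{ bool, int }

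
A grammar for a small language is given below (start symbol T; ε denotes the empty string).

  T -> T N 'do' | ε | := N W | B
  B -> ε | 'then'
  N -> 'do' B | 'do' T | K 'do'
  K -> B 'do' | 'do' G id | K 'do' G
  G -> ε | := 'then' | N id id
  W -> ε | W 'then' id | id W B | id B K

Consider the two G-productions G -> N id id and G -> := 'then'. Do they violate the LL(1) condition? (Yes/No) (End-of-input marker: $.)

FIRST(N id id) = { 'do', 'then' } and FIRST(:= 'then') = { := }.
The FIRST sets are disjoint and neither alternative is nullable — no conflict.

No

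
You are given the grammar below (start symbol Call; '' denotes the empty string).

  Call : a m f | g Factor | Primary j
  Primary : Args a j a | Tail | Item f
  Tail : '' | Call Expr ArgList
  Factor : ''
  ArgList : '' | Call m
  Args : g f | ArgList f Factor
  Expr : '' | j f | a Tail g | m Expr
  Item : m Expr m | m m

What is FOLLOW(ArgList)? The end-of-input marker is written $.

{ f, g, j }

In Tail : Call Expr ArgList: ArgList is at the end, add FOLLOW(Tail) = { g, j }.
In Args : ArgList f Factor: add FIRST(f Factor) = { f }.
Union: FOLLOW(ArgList) = { f, g, j }.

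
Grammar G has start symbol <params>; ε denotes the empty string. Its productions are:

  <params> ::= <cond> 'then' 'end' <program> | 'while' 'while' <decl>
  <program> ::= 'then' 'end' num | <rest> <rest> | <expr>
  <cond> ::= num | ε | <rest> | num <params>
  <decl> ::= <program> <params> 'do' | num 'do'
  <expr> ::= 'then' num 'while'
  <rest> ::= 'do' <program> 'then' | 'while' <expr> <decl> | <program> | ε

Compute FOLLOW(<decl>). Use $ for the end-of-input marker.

In <params> ::= 'while' 'while' <decl>: <decl> is at the end, add FOLLOW(<params>) = { $, 'do', 'then' }.
In <rest> ::= 'while' <expr> <decl>: <decl> is at the end, add FOLLOW(<rest>) = { $, 'do', 'then', 'while', num }.
Union: FOLLOW(<decl>) = { $, 'do', 'then', 'while', num }.

{ $, 'do', 'then', 'while', num }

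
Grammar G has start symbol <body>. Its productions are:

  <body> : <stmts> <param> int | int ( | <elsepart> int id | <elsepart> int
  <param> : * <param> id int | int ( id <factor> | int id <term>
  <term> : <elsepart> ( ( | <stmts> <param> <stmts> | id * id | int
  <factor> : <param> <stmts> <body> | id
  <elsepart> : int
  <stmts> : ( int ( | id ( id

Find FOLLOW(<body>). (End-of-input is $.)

<body> is the start symbol, so $ ∈ FOLLOW(<body>).
In <factor> : <param> <stmts> <body>: <body> is at the end, add FOLLOW(<factor>) = { (, id, int }.
Union: FOLLOW(<body>) = { $, (, id, int }.

{ $, (, id, int }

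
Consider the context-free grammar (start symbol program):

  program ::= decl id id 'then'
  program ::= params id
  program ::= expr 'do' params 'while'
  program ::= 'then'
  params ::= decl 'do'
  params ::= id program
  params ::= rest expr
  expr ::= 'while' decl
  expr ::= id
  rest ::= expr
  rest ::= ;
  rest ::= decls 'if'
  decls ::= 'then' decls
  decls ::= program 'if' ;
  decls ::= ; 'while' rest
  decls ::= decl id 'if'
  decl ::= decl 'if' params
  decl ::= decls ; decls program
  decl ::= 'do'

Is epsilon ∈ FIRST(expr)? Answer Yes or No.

No

No nonterminal in this grammar is nullable.
No production of expr has an RHS whose symbols are all nullable, so expr is not nullable.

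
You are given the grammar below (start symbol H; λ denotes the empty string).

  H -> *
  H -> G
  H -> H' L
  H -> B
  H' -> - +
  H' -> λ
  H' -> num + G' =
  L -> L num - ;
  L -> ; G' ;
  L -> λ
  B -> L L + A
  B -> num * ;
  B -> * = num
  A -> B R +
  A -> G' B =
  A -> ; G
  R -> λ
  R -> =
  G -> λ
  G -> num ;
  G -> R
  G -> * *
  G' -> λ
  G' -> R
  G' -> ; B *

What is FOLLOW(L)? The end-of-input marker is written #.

{ #, +, ;, num }

In H -> H' L: L is at the end, add FOLLOW(H) = { # }.
In L -> L num - ;: add FIRST(num - ;) = { num }.
In B -> L L + A: add FIRST(L + A) = { +, ;, num }.
In B -> L L + A: add FIRST(+ A) = { + }.
Union: FOLLOW(L) = { #, +, ;, num }.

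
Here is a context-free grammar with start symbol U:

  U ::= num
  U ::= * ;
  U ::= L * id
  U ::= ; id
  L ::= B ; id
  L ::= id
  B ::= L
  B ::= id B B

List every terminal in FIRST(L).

From L ::= B ; id: add FIRST(B) = { id }.
L ::= id contributes {id}.
Union: FIRST(L) = { id }.

{ id }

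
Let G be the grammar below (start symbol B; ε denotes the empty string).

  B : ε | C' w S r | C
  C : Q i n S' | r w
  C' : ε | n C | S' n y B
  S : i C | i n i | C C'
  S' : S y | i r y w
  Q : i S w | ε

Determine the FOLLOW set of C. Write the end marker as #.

{ #, i, n, r, w, y }

In B : C: C is at the end, add FOLLOW(B) = { #, r, w, y }.
In C' : n C: C is at the end, add FOLLOW(C') = { r, w, y }.
In S : i C: C is at the end, add FOLLOW(S) = { r, w, y }.
In S : C C': add FIRST(C')\{ε} = { i, n, r }.
  Since C' is nullable, also add FOLLOW(S) = { r, w, y }.
Union: FOLLOW(C) = { #, i, n, r, w, y }.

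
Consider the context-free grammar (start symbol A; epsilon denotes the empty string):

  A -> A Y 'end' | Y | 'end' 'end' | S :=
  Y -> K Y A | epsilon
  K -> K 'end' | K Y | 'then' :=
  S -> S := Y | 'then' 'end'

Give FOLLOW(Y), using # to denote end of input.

{ #, 'end', 'then', := }

In A -> A Y 'end': add FIRST('end') = { 'end' }.
In A -> Y: Y is at the end, add FOLLOW(A) = { #, 'end', 'then', := }.
In Y -> K Y A: add FIRST(A)\{epsilon} = { 'end', 'then' }.
  Since A is nullable, also add FOLLOW(Y) = { #, 'end', 'then', := }.
In K -> K Y: Y is at the end, add FOLLOW(K) = { #, 'end', 'then', := }.
In S -> S := Y: Y is at the end, add FOLLOW(S) = { := }.
Union: FOLLOW(Y) = { #, 'end', 'then', := }.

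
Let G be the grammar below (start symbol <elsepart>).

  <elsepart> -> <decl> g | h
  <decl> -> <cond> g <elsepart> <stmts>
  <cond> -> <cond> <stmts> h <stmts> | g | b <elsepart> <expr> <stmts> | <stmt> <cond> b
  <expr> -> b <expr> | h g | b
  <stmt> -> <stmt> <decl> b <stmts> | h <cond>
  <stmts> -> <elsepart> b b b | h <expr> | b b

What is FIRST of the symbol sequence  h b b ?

h is a terminal; add {h} and stop.

{ h }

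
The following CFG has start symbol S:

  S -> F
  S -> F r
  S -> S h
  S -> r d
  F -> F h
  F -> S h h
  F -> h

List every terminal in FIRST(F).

{ h, r }

From F -> F h: add FIRST(F) = { h, r }.
From F -> S h h: add FIRST(S) = { h, r }.
F -> h contributes {h}.
Union: FIRST(F) = { h, r }.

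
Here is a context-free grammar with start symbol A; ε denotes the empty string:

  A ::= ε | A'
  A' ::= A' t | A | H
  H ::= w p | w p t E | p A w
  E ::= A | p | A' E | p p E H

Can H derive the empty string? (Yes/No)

No

Nullable nonterminals: A, A', E.
No production of H has an RHS whose symbols are all nullable, so H is not nullable.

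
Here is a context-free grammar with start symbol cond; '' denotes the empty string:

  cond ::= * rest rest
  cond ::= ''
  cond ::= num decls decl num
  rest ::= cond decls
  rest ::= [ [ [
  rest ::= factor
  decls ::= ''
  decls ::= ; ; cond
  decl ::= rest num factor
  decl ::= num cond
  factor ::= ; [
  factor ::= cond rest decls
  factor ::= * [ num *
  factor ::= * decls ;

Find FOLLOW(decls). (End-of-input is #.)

In cond ::= num decls decl num: add FIRST(decl num) = { *, ;, [, num }.
In rest ::= cond decls: decls is at the end, add FOLLOW(rest) = { #, *, ;, [, num }.
In factor ::= cond rest decls: decls is at the end, add FOLLOW(factor) = { #, *, ;, [, num }.
In factor ::= * decls ;: add FIRST(;) = { ; }.
Union: FOLLOW(decls) = { #, *, ;, [, num }.

{ #, *, ;, [, num }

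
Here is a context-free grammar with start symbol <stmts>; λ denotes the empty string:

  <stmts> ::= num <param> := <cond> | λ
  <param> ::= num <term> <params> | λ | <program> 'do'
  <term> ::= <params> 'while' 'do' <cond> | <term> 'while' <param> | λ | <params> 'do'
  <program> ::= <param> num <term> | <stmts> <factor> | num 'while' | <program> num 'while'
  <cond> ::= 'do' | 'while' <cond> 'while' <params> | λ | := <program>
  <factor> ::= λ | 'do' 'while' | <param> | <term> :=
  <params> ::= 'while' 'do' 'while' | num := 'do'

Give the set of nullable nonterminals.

{ <cond>, <factor>, <param>, <program>, <stmts>, <term> }

Directly nullable (have an λ-production): <stmts>, <param>, <term>, <cond>, <factor>.
<program> ::= <stmts> <factor> with every symbol nullable, so <program> is nullable.
No other nonterminal has a production whose RHS symbols are all nullable.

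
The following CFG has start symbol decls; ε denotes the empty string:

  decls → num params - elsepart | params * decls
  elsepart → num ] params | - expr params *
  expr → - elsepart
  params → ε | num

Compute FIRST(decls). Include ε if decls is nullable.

decls → num params - elsepart contributes {num}.
From decls → params * decls: params nullable, take FIRST(params) ∪ {*} = { *, num }.
Union: FIRST(decls) = { *, num }.

{ *, num }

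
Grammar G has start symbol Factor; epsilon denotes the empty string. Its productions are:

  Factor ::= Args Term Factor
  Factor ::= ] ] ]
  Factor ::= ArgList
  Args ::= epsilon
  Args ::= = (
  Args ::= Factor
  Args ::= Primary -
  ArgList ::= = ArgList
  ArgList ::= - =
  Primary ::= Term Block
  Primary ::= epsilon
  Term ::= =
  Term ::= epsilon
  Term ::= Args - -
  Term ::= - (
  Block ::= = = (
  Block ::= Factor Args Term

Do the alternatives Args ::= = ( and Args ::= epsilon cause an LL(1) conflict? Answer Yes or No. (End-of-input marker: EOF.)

Yes

FIRST(= () = { = } and FIRST(epsilon) = { epsilon }.
The second alternative is nullable and FOLLOW(Args) = { -, =, ] } shares = with FIRST of the first — conflict.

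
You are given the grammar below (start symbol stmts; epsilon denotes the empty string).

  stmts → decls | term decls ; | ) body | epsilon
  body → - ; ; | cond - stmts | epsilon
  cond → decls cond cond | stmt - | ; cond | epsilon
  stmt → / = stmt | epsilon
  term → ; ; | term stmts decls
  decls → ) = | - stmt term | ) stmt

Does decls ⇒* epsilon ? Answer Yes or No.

No

Nullable nonterminals: body, cond, stmt, stmts.
No production of decls has an RHS whose symbols are all nullable, so decls is not nullable.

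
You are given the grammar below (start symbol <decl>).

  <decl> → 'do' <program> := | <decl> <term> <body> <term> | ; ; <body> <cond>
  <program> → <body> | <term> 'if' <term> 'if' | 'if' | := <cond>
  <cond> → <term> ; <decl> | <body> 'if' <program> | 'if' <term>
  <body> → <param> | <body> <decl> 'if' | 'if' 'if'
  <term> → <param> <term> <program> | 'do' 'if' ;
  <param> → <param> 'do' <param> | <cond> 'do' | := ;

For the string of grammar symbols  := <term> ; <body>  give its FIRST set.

:= is a terminal; add {:=} and stop.

{ := }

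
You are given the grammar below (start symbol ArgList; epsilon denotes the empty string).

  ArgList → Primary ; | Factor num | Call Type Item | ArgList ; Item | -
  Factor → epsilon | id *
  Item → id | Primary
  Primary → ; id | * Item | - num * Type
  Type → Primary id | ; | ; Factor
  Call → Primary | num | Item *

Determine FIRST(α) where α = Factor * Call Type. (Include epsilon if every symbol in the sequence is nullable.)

Add FIRST(Factor)\{epsilon} = { id }; Factor is nullable, continue.
* is a terminal; add {*} and stop.

{ *, id }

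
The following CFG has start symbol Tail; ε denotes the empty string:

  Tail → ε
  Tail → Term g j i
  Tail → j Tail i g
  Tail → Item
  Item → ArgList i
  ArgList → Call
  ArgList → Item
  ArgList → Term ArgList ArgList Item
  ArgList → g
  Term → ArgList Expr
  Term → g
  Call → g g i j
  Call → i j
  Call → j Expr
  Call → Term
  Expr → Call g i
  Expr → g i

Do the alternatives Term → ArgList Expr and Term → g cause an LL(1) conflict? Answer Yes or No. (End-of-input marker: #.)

FIRST(ArgList Expr) = { g, i, j } and FIRST(g) = { g }.
Both contain g, so the two alternatives are not disjoint — LL(1) conflict.

Yes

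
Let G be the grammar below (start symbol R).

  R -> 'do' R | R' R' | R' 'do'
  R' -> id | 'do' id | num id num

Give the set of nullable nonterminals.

{ } (none)

No nonterminal has an empty production or an RHS whose symbols are all nullable.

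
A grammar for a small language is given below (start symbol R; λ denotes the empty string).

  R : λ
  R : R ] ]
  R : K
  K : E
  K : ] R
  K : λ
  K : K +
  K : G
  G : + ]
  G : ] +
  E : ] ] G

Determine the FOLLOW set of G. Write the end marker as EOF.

{ EOF, +, ] }

In K : G: G is at the end, add FOLLOW(K) = { EOF, +, ] }.
In E : ] ] G: G is at the end, add FOLLOW(E) = { EOF, +, ] }.
Union: FOLLOW(G) = { EOF, +, ] }.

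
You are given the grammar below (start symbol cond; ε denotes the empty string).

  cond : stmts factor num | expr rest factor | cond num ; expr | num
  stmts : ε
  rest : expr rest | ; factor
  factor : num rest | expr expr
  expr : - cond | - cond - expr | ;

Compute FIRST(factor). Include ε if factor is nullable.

factor : num rest contributes {num}.
From factor : expr expr: add FIRST(expr) = { -, ; }.
Union: FIRST(factor) = { -, ;, num }.

{ -, ;, num }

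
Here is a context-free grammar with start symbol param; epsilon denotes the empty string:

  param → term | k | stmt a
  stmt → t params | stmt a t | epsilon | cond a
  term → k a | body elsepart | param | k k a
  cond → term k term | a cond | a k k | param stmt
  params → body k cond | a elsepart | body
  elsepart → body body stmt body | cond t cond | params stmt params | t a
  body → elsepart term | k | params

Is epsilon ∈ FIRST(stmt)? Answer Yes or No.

stmt has an epsilon-production, so stmt ⇒ epsilon.

Yes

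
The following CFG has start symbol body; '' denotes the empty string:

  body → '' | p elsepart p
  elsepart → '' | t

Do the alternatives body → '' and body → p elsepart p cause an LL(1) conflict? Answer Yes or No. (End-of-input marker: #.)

FIRST('') = { '' } and FIRST(p elsepart p) = { p }.
The first is nullable but FOLLOW(body) = { # } is disjoint from FIRST of the second.

No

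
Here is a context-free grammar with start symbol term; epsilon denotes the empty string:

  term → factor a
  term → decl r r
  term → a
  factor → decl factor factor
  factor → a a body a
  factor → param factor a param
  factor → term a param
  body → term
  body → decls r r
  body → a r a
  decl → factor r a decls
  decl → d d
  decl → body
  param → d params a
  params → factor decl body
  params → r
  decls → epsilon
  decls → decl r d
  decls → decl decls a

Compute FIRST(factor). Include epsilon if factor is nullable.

{ a, d, r }

From factor → decl factor factor: add FIRST(decl) = { a, d, r }.
factor → a a body a contributes {a}.
From factor → param factor a param: add FIRST(param) = { d }.
From factor → term a param: add FIRST(term) = { a, d, r }.
Union: FIRST(factor) = { a, d, r }.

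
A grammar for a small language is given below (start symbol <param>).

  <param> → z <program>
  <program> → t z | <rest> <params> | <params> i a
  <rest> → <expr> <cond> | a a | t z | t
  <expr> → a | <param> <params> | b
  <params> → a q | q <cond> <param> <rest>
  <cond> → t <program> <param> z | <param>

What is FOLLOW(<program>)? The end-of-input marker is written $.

In <param> → z <program>: <program> is at the end, add FOLLOW(<param>) = { $, a, b, i, q, t, z }.
In <cond> → t <program> <param> z: add FIRST(<param> z) = { z }.
Union: FOLLOW(<program>) = { $, a, b, i, q, t, z }.

{ $, a, b, i, q, t, z }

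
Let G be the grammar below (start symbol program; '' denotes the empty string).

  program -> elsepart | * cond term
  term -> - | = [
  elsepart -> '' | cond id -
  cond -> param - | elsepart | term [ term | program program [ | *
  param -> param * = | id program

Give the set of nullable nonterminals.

Directly nullable (have an ''-production): elsepart.
cond -> elsepart with every symbol nullable, so cond is nullable.
program -> elsepart with every symbol nullable, so program is nullable.
No other nonterminal has a production whose RHS symbols are all nullable.

{ cond, elsepart, program }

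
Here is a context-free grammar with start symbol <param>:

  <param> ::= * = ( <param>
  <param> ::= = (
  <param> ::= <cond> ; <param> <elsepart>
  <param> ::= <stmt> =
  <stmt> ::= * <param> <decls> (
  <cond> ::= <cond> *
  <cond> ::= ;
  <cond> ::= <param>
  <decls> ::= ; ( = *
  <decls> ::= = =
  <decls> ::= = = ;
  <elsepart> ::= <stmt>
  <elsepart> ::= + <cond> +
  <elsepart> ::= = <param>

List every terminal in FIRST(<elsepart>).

From <elsepart> ::= <stmt>: add FIRST(<stmt>) = { * }.
<elsepart> ::= + <cond> + contributes {+}.
<elsepart> ::= = <param> contributes {=}.
Union: FIRST(<elsepart>) = { *, +, = }.

{ *, +, = }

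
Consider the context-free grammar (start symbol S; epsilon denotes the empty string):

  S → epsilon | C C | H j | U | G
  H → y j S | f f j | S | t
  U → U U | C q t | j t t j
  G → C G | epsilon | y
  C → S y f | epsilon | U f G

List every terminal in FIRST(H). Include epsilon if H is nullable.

H → y j S contributes {y}.
H → f f j contributes {f}.
From H → S: add FIRST(S) = { f, j, q, t, y, epsilon } (including epsilon since S is nullable).
H → t contributes {t}.
Union: FIRST(H) = { f, j, q, t, y, epsilon }.

{ f, j, q, t, y, epsilon }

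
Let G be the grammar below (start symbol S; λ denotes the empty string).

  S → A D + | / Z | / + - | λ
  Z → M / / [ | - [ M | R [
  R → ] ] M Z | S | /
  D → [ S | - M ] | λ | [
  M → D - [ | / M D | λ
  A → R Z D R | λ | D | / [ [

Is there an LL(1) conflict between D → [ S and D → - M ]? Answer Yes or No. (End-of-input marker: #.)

FIRST([ S) = { [ } and FIRST(- M ]) = { - }.
The FIRST sets are disjoint and neither alternative is nullable — no conflict.

No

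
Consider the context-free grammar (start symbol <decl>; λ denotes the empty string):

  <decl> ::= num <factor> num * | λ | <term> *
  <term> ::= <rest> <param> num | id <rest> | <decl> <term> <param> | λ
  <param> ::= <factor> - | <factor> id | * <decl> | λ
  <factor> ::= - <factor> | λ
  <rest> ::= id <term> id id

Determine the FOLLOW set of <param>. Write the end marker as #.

In <term> ::= <rest> <param> num: add FIRST(num) = { num }.
In <term> ::= <decl> <term> <param>: <param> is at the end, add FOLLOW(<term>) = { *, -, id }.
Union: FOLLOW(<param>) = { *, -, id, num }.

{ *, -, id, num }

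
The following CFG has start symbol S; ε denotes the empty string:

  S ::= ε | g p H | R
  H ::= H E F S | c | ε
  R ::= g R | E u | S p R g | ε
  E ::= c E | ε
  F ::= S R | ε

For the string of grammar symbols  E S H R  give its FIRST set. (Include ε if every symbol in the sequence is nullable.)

Add FIRST(E)\{ε} = { c }; E is nullable, continue.
Add FIRST(S)\{ε} = { c, g, p, u }; S is nullable, continue.
Add FIRST(H)\{ε} = { c, g, p, u }; H is nullable, continue.
Add FIRST(R)\{ε} = { c, g, p, u }; R is nullable, continue.
Every symbol is nullable, so include ε.

{ c, g, p, u, ε }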